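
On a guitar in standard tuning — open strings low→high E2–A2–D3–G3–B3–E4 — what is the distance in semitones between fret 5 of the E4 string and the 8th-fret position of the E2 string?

21 semitones

E4 at fret 5 → A4 (MIDI 69); E2 at fret 8 → C3 (MIDI 48).
69 − 48 = 21, so the two pitches are 21 semitones apart, with A4 the higher.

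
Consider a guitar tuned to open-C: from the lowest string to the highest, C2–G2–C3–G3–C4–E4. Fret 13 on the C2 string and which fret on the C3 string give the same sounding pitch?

Fret 13 on C2 is MIDI 36 + 13 = 49 (C#3). On the C3 string (open MIDI 48), that pitch is 49 − 48 = fret 1.

1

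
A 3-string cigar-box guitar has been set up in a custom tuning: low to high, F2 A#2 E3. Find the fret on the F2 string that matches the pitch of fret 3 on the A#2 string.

A#2 at fret 3 is A#2 + 3 semitones = C#3.
The open F2 string is 5 semitones below the open A#2, so the same pitch on the F2 string lies at fret 3 + 5 = 8.

8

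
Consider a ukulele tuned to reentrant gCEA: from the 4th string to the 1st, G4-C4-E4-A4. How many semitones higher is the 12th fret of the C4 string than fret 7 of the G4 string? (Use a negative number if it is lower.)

C4 at fret 12 → C5 (MIDI 72); G4 at fret 7 → D5 (MIDI 74).
72 − 74 = -2, so the two pitches are 2 semitones apart.

-2 semitones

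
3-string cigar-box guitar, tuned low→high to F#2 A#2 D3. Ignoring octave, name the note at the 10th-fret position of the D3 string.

C

The open D3 string plus 10 semitones: D–D#–E–F–…–A#–B–C.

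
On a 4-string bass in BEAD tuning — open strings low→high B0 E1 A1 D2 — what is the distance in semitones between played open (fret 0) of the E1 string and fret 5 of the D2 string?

E1 at fret 0 → E1 (MIDI 28); D2 at fret 5 → G2 (MIDI 43).
28 − 43 = -15, so the two pitches are 15 semitones apart, with G2 the higher.

15 semitones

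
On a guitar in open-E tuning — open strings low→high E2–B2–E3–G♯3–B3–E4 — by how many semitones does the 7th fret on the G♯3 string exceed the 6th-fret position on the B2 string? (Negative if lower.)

G♯3 at fret 7 → D♯4 (MIDI 63); B2 at fret 6 → F3 (MIDI 53).
63 − 53 = 10, so the two pitches are 10 semitones apart.

10 semitones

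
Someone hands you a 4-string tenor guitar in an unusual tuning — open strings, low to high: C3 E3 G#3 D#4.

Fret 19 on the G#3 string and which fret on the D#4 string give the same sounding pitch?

Fret 19 on G#3 is MIDI 56 + 19 = 75 (D#5). On the D#4 string (open MIDI 63), that pitch is 75 − 63 = fret 12.

12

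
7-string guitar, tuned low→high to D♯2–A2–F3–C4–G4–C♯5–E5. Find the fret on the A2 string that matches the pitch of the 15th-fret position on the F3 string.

23

Fret 15 on F3 is MIDI 53 + 15 = 68 (G♯4). On the A2 string (open MIDI 45), that pitch is 68 − 45 = fret 23.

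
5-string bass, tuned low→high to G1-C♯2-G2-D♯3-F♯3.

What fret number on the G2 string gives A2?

2

A2 is 2 semitones above the open G2 (G–G#–A), so it sits at fret 2.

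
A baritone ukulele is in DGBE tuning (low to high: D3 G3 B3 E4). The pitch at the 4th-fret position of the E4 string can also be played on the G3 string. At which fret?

13

Fret 4 on E4 is MIDI 64 + 4 = 68 (G#4). On the G3 string (open MIDI 55), that pitch is 68 − 55 = fret 13.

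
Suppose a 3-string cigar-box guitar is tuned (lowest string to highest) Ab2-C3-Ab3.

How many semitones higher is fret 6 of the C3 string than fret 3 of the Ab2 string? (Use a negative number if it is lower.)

7 semitones

C3 at fret 6 → Gb3 (MIDI 54); Ab2 at fret 3 → B2 (MIDI 47).
54 − 47 = 7, so the two pitches are 7 semitones apart.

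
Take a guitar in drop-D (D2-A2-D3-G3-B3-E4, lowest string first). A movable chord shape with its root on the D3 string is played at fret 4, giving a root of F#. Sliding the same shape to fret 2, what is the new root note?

Moving from fret 4 to fret 2 shifts the root by -2 semitones.
F# down 2 semitones is E.

E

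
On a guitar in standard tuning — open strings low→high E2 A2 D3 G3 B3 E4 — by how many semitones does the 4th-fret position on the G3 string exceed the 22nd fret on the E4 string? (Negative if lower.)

-27 semitones

G3 at fret 4 → B3 (MIDI 59); E4 at fret 22 → D6 (MIDI 86).
59 − 86 = -27, so the two pitches are 27 semitones apart.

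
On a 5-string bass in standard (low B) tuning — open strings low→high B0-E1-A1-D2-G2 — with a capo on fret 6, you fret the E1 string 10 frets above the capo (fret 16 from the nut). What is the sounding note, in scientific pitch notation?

G♯2

The capo raises the open E1 by 6 semitones to A♯1; fretting 10 more gives E1 + 6 + 10 = E1 + 16 semitones = G♯2.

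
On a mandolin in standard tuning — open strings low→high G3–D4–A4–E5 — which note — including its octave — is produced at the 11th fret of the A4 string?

G#5

A4 is MIDI 69. Adding 11 gives 80, which is G#5.
(Equivalently spelled Ab5.)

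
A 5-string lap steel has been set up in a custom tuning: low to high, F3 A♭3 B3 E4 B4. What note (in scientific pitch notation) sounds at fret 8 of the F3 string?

F3 is MIDI 53. Adding 8 gives 61, which is D♭4.
(Equivalently spelled C♯4.)

D♭4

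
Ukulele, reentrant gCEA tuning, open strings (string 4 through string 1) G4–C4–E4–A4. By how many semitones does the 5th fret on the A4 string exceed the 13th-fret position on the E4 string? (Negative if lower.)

-3 semitones

A4 at fret 5 → D5 (MIDI 74); E4 at fret 13 → F5 (MIDI 77).
74 − 77 = -3, so the two pitches are 3 semitones apart.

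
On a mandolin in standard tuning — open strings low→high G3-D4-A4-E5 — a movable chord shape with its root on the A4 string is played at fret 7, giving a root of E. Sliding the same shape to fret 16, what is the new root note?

Moving from fret 7 to fret 16 shifts the root by 9 semitones.
E up 9 semitones is C#.

C#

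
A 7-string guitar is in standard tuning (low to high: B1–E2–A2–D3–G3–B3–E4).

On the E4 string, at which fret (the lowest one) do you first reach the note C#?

From E4, count semitones up the chromatic scale until reaching C#: E–F–F#–G–G#–A–A#–B–C–C# — 9 steps.

9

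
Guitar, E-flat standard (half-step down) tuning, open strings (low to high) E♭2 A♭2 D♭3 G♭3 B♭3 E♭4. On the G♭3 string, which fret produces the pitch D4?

8

D4 is 8 semitones above the open G♭3 (Gb–G–Ab–A–Bb–B–C–Db–D), so it sits at fret 8.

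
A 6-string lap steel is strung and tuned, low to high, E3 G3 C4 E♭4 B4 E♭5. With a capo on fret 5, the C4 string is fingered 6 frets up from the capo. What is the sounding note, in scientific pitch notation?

B4

The capo raises the open C4 by 5 semitones to F4; fretting 6 more gives C4 + 5 + 6 = C4 + 11 semitones = B4.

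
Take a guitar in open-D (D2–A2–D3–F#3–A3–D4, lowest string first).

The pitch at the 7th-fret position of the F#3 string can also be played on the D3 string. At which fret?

F#3 at fret 7 is F#3 + 7 semitones = C#4.
The open D3 string is 4 semitones below the open F#3, so the same pitch on the D3 string lies at fret 7 + 4 = 11.

11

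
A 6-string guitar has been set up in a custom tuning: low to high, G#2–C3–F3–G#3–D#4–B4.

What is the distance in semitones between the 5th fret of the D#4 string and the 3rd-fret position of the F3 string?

D#4 at fret 5 → G#4 (MIDI 68); F3 at fret 3 → G#3 (MIDI 56).
68 − 56 = 12, so the two pitches are 12 semitones apart, with G#4 the higher.

12 semitones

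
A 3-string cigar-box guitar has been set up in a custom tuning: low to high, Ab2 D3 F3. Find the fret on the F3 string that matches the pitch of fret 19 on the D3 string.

16

D3 at fret 19 is D3 + 19 semitones = A4.
The open F3 string is 3 semitones above the open D3, so the same pitch on the F3 string lies at fret 19 − 3 = 16.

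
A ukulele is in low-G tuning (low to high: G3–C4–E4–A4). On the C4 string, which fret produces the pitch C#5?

C#5 is 13 semitones above the open C4 (C–C#–D–D#–…–B–C–C#), so it sits at fret 13.

13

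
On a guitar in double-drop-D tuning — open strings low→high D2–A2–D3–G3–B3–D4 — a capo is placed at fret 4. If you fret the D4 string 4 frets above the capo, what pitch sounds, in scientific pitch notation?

A#4

The capo raises the open D4 by 4 semitones to F#4; fretting 4 more gives D4 + 4 + 4 = D4 + 8 semitones = A#4.
(Also written Bb.)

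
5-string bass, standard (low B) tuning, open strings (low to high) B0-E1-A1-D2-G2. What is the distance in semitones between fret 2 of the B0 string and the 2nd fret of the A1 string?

10 semitones

B0 at fret 2 → C♯1 (MIDI 25); A1 at fret 2 → B1 (MIDI 35).
25 − 35 = -10, so the two pitches are 10 semitones apart, with B1 the higher.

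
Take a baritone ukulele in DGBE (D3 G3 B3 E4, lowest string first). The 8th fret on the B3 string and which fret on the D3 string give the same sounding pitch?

17

Fret 8 on B3 is MIDI 59 + 8 = 67 (G4). On the D3 string (open MIDI 50), that pitch is 67 − 50 = fret 17.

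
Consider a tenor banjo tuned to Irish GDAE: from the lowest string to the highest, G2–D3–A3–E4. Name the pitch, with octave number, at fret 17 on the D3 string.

The open D3 string plus 17 semitones: D–D#–E–F–…–F–F#–G.
The walk passes from B into C once, so the octave number goes from 3 to 4.

G4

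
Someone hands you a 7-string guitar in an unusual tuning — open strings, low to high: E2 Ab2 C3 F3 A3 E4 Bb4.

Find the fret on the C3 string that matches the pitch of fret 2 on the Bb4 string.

Bb4 at fret 2 is Bb4 + 2 semitones = C5.
The open C3 string is 22 semitones below the open Bb4, so the same pitch on the C3 string lies at fret 2 + 22 = 24.

24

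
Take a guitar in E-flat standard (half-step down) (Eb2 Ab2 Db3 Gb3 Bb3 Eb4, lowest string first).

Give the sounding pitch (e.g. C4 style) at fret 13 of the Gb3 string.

G4

The open Gb3 string plus 13 semitones: Gb–G–Ab–A–…–F–Gb–G.
The walk passes from B into C once, so the octave number goes from 3 to 4.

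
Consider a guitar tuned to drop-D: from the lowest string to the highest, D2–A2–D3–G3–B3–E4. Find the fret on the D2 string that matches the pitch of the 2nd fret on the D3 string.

Fret 2 on D3 is MIDI 50 + 2 = 52 (E3). On the D2 string (open MIDI 38), that pitch is 52 − 38 = fret 14.

14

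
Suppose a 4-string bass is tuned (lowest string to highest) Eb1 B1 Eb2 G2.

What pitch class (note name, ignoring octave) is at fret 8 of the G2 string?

Eb

Each fret is one semitone, so G2 + 8 = Eb.
(Equivalently spelled D#.)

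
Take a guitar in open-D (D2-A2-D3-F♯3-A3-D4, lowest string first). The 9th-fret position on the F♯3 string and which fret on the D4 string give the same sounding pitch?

Fret 9 on F♯3 is MIDI 54 + 9 = 63 (D♯4). On the D4 string (open MIDI 62), that pitch is 63 − 62 = fret 1.

1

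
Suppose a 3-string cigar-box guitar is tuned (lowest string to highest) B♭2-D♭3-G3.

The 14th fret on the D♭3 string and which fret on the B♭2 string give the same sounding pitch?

17

D♭3 at fret 14 is D♭3 + 14 semitones = E♭4.
The open B♭2 string is 3 semitones below the open D♭3, so the same pitch on the B♭2 string lies at fret 14 + 3 = 17.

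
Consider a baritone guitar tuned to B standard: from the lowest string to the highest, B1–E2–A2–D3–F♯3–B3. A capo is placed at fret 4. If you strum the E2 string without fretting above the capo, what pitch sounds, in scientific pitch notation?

G♯2

The capo raises the open E2 by 4 semitones to G♯2; fretting 0 more gives E2 + 4 + 0 = E2 + 4 semitones = G♯2.
(Also written A♭.)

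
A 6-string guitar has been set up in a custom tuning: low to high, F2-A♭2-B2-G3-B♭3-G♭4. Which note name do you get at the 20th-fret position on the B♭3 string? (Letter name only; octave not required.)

B♭3 is MIDI 58. Adding 20 gives 78; 78 mod 12 = 6, i.e. G♭.
(Equivalently spelled F♯.)

G♭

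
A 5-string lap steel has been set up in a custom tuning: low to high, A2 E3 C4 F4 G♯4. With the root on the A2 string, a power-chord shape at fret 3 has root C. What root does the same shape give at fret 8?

Moving from fret 3 to fret 8 shifts the root by 5 semitones.
C up 5 semitones is F.

F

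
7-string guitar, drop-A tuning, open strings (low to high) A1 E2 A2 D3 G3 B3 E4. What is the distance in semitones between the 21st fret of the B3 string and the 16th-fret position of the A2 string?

19 semitones

B3 at fret 21 → G#5 (MIDI 80); A2 at fret 16 → C#4 (MIDI 61).
80 − 61 = 19, so the two pitches are 19 semitones apart, with G#5 the higher.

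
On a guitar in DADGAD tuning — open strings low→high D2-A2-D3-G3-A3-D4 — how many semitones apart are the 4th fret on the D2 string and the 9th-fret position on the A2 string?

12 semitones

D2 at fret 4 → F#2 (MIDI 42); A2 at fret 9 → F#3 (MIDI 54).
42 − 54 = -12, so the two pitches are 12 semitones apart, with F#3 the higher.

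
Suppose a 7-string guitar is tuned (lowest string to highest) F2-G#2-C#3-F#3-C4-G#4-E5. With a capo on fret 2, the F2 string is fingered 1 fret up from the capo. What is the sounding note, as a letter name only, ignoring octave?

The capo raises the open F2 by 2 semitones to G2; fretting 1 more gives F2 + 2 + 1 = F2 + 3 semitones, landing on G#.

G#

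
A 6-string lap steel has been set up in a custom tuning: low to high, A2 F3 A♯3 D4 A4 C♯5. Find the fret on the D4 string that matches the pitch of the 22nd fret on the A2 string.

Fret 22 on A2 is MIDI 45 + 22 = 67 (G4). On the D4 string (open MIDI 62), that pitch is 67 − 62 = fret 5.

5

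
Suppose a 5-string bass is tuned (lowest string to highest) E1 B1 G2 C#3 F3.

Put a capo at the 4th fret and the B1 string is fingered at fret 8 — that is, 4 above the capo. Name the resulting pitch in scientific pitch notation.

The capo raises the open B1 by 4 semitones to D#2; fretting 4 more gives B1 + 4 + 4 = B1 + 8 semitones = G2.

G2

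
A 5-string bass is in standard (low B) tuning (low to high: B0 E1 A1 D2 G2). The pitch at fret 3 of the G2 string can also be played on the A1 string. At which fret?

13

Fret 3 on G2 is MIDI 43 + 3 = 46 (A#2). On the A1 string (open MIDI 33), that pitch is 46 − 33 = fret 13.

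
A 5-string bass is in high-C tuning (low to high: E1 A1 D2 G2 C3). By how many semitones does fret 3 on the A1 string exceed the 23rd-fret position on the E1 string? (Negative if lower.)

A1 at fret 3 → C2 (MIDI 36); E1 at fret 23 → D♯3 (MIDI 51).
36 − 51 = -15, so the two pitches are 15 semitones apart.

-15 semitones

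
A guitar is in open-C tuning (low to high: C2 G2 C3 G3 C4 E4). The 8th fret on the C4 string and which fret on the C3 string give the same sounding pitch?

Fret 8 on C4 is MIDI 60 + 8 = 68 (G♯4). On the C3 string (open MIDI 48), that pitch is 68 − 48 = fret 20.

20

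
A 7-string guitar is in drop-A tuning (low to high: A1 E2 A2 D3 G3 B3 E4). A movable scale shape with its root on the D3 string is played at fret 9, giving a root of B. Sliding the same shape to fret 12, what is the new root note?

Moving from fret 9 to fret 12 shifts the root by 3 semitones.
B up 3 semitones is D.

D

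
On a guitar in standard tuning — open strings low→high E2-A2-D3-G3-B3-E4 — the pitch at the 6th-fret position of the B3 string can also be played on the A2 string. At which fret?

20

B3 at fret 6 is B3 + 6 semitones = F4.
The open A2 string is 14 semitones below the open B3, so the same pitch on the A2 string lies at fret 6 + 14 = 20.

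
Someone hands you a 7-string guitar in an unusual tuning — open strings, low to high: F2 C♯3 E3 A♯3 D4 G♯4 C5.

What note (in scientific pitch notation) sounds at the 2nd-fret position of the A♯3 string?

A♯3 is MIDI 58. Adding 2 gives 60, which is C4.

C4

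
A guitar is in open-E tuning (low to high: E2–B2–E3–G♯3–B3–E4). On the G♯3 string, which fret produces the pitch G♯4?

G♯4 is 12 semitones above the open G♯3 (G#–A–A#–B–…–F#–G–G#), so it sits at fret 12.

12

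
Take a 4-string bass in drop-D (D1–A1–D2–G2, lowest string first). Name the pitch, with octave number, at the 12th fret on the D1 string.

D2

Each fret is one semitone, so D1 + 12 = D2.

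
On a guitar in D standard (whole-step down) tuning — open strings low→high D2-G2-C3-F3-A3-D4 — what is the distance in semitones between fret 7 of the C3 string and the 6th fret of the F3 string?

4 semitones

C3 at fret 7 → G3 (MIDI 55); F3 at fret 6 → B3 (MIDI 59).
55 − 59 = -4, so the two pitches are 4 semitones apart, with B3 the higher.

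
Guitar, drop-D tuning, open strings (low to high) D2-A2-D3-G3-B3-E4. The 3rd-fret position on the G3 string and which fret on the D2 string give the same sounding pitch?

20

G3 at fret 3 is G3 + 3 semitones = A#3.
The open D2 string is 17 semitones below the open G3, so the same pitch on the D2 string lies at fret 3 + 17 = 20.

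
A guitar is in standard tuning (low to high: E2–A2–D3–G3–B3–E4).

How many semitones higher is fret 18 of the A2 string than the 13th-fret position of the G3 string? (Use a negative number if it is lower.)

-5 semitones

A2 at fret 18 → D♯4 (MIDI 63); G3 at fret 13 → G♯4 (MIDI 68).
63 − 68 = -5, so the two pitches are 5 semitones apart.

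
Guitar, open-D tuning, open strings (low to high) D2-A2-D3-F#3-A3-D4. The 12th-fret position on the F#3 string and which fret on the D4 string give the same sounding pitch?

4

F#3 at fret 12 is F#3 + 12 semitones = F#4.
The open D4 string is 8 semitones above the open F#3, so the same pitch on the D4 string lies at fret 12 − 8 = 4.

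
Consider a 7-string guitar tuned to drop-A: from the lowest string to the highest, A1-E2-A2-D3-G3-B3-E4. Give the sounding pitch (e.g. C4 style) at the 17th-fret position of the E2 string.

A3

The open E2 string plus 17 semitones: E–F–F#–G–…–G–G#–A.
The walk passes from B into C once, so the octave number goes from 2 to 3.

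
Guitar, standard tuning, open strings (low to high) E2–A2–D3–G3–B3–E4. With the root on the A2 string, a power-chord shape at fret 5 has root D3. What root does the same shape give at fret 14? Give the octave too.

Moving from fret 5 to fret 14 shifts the root by 9 semitones.
D3 up 9 semitones is B3.

B3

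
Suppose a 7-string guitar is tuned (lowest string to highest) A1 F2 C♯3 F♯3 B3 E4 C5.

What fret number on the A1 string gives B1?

2

B1 is 2 semitones above the open A1 (A–A#–B), so it sits at fret 2.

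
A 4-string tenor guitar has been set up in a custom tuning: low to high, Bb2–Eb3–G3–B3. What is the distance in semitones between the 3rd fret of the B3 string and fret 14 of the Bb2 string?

2 semitones

B3 at fret 3 → D4 (MIDI 62); Bb2 at fret 14 → C4 (MIDI 60).
62 − 60 = 2, so the two pitches are 2 semitones apart, with D4 the higher.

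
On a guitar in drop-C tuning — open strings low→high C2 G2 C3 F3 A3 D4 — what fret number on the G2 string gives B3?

16

B3 is 16 semitones above the open G2 (G–G#–A–A#–…–A–A#–B), so it sits at fret 16.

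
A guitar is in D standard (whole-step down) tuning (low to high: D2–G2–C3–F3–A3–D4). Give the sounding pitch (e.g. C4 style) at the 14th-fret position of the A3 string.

The open A3 string plus 14 semitones: A–A#–B–C–…–A–A#–B.
The walk passes from B into C once, so the octave number goes from 3 to 4.

B4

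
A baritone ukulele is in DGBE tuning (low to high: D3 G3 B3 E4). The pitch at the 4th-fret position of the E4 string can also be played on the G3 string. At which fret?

13

E4 at fret 4 is E4 + 4 semitones = G♯4.
The open G3 string is 9 semitones below the open E4, so the same pitch on the G3 string lies at fret 4 + 9 = 13.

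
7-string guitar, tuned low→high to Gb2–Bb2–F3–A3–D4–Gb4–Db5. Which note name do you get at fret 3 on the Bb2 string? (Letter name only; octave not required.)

Bb2 is MIDI 46. Adding 3 gives 49; 49 mod 12 = 1, i.e. Db.
(Equivalently spelled C#.)

Db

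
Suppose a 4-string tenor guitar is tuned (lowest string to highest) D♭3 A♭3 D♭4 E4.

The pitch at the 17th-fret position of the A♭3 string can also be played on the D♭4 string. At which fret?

A♭3 at fret 17 is A♭3 + 17 semitones = D♭5.
The open D♭4 string is 5 semitones above the open A♭3, so the same pitch on the D♭4 string lies at fret 17 − 5 = 12.

12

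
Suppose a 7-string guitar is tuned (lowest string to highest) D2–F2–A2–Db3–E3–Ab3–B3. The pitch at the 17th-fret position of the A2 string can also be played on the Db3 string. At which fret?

13

Fret 17 on A2 is MIDI 45 + 17 = 62 (D4). On the Db3 string (open MIDI 49), that pitch is 62 − 49 = fret 13.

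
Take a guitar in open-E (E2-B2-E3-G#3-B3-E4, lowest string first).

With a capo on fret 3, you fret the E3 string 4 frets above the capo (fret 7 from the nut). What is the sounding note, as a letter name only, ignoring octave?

B

The capo raises the open E3 by 3 semitones to G3; fretting 4 more gives E3 + 3 + 4 = E3 + 7 semitones, landing on B.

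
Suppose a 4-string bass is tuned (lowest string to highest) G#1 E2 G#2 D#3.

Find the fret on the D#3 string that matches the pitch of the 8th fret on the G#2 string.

1

G#2 at fret 8 is G#2 + 8 semitones = E3.
The open D#3 string is 7 semitones above the open G#2, so the same pitch on the D#3 string lies at fret 8 − 7 = 1.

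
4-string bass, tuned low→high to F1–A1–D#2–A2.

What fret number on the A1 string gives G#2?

G#2 is 11 semitones above the open A1 (A–A#–B–C–…–F#–G–G#), so it sits at fret 11.

11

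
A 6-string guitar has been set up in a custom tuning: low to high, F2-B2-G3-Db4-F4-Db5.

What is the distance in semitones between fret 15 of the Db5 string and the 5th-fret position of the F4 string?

Db5 at fret 15 → E6 (MIDI 88); F4 at fret 5 → Bb4 (MIDI 70).
88 − 70 = 18, so the two pitches are 18 semitones apart, with E6 the higher.

18 semitones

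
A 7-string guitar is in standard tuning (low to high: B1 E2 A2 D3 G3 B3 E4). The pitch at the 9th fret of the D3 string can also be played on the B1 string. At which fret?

D3 at fret 9 is D3 + 9 semitones = B3.
The open B1 string is 15 semitones below the open D3, so the same pitch on the B1 string lies at fret 9 + 15 = 24.

24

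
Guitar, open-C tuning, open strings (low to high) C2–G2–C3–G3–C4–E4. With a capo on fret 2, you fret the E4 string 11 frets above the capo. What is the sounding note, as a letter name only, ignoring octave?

The capo raises the open E4 by 2 semitones to F#4; fretting 11 more gives E4 + 2 + 11 = E4 + 13 semitones, landing on F.

F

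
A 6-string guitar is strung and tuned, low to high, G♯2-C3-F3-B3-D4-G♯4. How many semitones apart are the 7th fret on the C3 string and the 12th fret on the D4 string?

C3 at fret 7 → G3 (MIDI 55); D4 at fret 12 → D5 (MIDI 74).
55 − 74 = -19, so the two pitches are 19 semitones apart, with D5 the higher.

19 semitones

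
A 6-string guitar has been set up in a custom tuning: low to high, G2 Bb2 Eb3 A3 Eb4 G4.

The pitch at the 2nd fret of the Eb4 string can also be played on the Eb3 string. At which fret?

Eb4 at fret 2 is Eb4 + 2 semitones = F4.
The open Eb3 string is 12 semitones below the open Eb4, so the same pitch on the Eb3 string lies at fret 2 + 12 = 14.

14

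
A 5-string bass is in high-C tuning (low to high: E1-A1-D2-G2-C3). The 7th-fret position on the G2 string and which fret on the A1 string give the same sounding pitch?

Fret 7 on G2 is MIDI 43 + 7 = 50 (D3). On the A1 string (open MIDI 33), that pitch is 50 − 33 = fret 17.

17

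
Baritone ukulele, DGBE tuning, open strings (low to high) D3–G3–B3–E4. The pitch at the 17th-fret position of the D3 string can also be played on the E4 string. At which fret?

3

Fret 17 on D3 is MIDI 50 + 17 = 67 (G4). On the E4 string (open MIDI 64), that pitch is 67 − 64 = fret 3.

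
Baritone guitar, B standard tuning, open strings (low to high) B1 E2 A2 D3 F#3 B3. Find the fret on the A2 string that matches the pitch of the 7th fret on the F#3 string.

16

Fret 7 on F#3 is MIDI 54 + 7 = 61 (C#4). On the A2 string (open MIDI 45), that pitch is 61 − 45 = fret 16.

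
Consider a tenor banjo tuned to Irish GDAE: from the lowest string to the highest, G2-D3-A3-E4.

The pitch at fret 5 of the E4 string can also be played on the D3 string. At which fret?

E4 at fret 5 is E4 + 5 semitones = A4.
The open D3 string is 14 semitones below the open E4, so the same pitch on the D3 string lies at fret 5 + 14 = 19.

19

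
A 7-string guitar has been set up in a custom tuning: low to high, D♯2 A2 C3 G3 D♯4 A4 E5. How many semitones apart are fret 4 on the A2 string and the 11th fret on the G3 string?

A2 at fret 4 → C♯3 (MIDI 49); G3 at fret 11 → F♯4 (MIDI 66).
49 − 66 = -17, so the two pitches are 17 semitones apart, with F♯4 the higher.

17 semitones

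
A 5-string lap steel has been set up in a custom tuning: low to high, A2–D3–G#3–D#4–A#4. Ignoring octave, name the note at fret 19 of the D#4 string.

D#4 is MIDI 63. Adding 19 gives 82; 82 mod 12 = 10, i.e. A#.

A#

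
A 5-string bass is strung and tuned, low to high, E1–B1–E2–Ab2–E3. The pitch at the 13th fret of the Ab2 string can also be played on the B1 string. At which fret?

22

Ab2 at fret 13 is Ab2 + 13 semitones = A3.
The open B1 string is 9 semitones below the open Ab2, so the same pitch on the B1 string lies at fret 13 + 9 = 22.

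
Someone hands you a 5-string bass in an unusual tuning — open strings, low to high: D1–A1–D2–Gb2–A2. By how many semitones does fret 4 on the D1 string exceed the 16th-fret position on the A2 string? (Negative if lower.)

D1 at fret 4 → Gb1 (MIDI 30); A2 at fret 16 → Db4 (MIDI 61).
30 − 61 = -31, so the two pitches are 31 semitones apart.

-31 semitones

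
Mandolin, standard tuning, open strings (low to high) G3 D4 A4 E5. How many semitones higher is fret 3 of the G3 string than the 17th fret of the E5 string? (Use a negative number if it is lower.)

-35 semitones

G3 at fret 3 → A#3 (MIDI 58); E5 at fret 17 → A6 (MIDI 93).
58 − 93 = -35, so the two pitches are 35 semitones apart.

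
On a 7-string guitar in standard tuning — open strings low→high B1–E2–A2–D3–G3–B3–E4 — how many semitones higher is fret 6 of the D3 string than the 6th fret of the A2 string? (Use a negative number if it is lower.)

D3 at fret 6 → G#3 (MIDI 56); A2 at fret 6 → D#3 (MIDI 51).
56 − 51 = 5, so the two pitches are 5 semitones apart.

5 semitones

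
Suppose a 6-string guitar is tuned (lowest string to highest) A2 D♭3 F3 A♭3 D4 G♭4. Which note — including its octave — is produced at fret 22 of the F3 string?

The open F3 string plus 22 semitones: F–Gb–G–Ab–…–Db–D–Eb.
The walk passes from B into C 2 times, so the octave number goes from 3 to 5.
(Equivalently spelled D♯5.)

E♭5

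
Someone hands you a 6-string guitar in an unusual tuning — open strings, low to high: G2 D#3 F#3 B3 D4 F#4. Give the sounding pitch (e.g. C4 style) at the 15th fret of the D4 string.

The open D4 string plus 15 semitones: D–D#–E–F–…–D#–E–F.
The walk passes from B into C once, so the octave number goes from 4 to 5.

F5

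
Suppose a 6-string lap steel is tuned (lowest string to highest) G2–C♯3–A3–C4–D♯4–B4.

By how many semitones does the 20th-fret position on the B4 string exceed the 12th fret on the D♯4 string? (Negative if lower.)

16 semitones

B4 at fret 20 → G6 (MIDI 91); D♯4 at fret 12 → D♯5 (MIDI 75).
91 − 75 = 16, so the two pitches are 16 semitones apart.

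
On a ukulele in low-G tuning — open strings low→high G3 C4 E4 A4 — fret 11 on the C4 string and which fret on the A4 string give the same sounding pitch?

2

C4 at fret 11 is C4 + 11 semitones = B4.
The open A4 string is 9 semitones above the open C4, so the same pitch on the A4 string lies at fret 11 − 9 = 2.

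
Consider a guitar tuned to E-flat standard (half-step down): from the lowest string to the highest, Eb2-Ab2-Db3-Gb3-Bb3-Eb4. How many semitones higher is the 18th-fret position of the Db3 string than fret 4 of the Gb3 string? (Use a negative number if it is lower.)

9 semitones

Db3 at fret 18 → G4 (MIDI 67); Gb3 at fret 4 → Bb3 (MIDI 58).
67 − 58 = 9, so the two pitches are 9 semitones apart.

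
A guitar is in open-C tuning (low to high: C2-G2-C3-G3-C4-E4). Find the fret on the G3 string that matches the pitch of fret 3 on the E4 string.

12

Fret 3 on E4 is MIDI 64 + 3 = 67 (G4). On the G3 string (open MIDI 55), that pitch is 67 − 55 = fret 12.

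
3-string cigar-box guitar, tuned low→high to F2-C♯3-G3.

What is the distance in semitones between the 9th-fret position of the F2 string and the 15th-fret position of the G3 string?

20 semitones

F2 at fret 9 → D3 (MIDI 50); G3 at fret 15 → A♯4 (MIDI 70).
50 − 70 = -20, so the two pitches are 20 semitones apart, with A♯4 the higher.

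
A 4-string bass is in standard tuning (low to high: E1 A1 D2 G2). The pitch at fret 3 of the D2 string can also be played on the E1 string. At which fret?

Fret 3 on D2 is MIDI 38 + 3 = 41 (F2). On the E1 string (open MIDI 28), that pitch is 41 − 28 = fret 13.

13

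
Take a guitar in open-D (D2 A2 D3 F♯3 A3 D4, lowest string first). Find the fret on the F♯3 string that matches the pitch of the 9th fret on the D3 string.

D3 at fret 9 is D3 + 9 semitones = B3.
The open F♯3 string is 4 semitones above the open D3, so the same pitch on the F♯3 string lies at fret 9 − 4 = 5.

5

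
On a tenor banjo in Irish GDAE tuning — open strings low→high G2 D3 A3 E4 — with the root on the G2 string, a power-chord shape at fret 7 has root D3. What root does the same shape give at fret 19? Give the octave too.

D4

Moving from fret 7 to fret 19 shifts the root by 12 semitones.
D3 up 12 semitones is D4.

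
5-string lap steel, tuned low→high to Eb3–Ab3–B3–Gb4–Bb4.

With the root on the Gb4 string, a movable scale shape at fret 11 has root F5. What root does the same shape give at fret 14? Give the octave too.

Moving from fret 11 to fret 14 shifts the root by 3 semitones.
F5 up 3 semitones is Ab5.

Ab5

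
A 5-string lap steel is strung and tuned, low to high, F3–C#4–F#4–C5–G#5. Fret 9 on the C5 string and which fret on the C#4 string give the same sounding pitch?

20

C5 at fret 9 is C5 + 9 semitones = A5.
The open C#4 string is 11 semitones below the open C5, so the same pitch on the C#4 string lies at fret 9 + 11 = 20.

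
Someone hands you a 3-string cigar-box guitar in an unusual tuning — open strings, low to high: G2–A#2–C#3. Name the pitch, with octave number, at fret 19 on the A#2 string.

Each fret is one semitone, so A#2 + 19 = F4.

F4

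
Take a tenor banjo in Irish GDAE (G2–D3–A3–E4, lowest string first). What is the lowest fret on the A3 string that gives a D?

5

From A3, count semitones up the chromatic scale until reaching D: A–A#–B–C–C#–D — 5 steps.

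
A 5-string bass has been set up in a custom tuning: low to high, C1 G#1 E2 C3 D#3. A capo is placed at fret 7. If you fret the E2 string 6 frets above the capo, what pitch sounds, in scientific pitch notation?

The capo raises the open E2 by 7 semitones to B2; fretting 6 more gives E2 + 7 + 6 = E2 + 13 semitones = F3.

F3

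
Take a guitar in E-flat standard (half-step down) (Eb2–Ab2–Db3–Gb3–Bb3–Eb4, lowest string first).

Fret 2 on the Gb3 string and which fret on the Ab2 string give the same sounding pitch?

Fret 2 on Gb3 is MIDI 54 + 2 = 56 (Ab3). On the Ab2 string (open MIDI 44), that pitch is 56 − 44 = fret 12.

12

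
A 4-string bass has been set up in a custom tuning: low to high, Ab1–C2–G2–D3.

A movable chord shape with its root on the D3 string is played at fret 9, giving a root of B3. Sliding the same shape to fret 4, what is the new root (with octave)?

Moving from fret 9 to fret 4 shifts the root by -5 semitones.
B3 down 5 semitones is Gb3.

Gb3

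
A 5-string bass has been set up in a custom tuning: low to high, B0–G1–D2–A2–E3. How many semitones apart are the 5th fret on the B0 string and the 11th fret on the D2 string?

21 semitones

B0 at fret 5 → E1 (MIDI 28); D2 at fret 11 → C#3 (MIDI 49).
28 − 49 = -21, so the two pitches are 21 semitones apart, with C#3 the higher.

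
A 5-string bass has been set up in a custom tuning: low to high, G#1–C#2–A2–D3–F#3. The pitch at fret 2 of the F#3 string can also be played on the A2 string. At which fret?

11

F#3 at fret 2 is F#3 + 2 semitones = G#3.
The open A2 string is 9 semitones below the open F#3, so the same pitch on the A2 string lies at fret 2 + 9 = 11.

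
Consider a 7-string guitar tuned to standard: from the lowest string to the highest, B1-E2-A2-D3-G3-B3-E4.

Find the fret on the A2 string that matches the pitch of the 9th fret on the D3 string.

14

Fret 9 on D3 is MIDI 50 + 9 = 59 (B3). On the A2 string (open MIDI 45), that pitch is 59 − 45 = fret 14.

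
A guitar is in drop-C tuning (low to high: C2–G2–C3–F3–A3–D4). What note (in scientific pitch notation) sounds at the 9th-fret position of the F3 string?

Each fret is one semitone, so F3 + 9 = D4.

D4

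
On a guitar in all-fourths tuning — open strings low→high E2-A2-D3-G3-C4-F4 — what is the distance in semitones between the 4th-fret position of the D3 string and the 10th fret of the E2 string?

D3 at fret 4 → F#3 (MIDI 54); E2 at fret 10 → D3 (MIDI 50).
54 − 50 = 4, so the two pitches are 4 semitones apart, with F#3 the higher.

4 semitones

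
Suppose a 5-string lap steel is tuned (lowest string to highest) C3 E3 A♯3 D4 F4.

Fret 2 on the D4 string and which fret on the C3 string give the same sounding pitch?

D4 at fret 2 is D4 + 2 semitones = E4.
The open C3 string is 14 semitones below the open D4, so the same pitch on the C3 string lies at fret 2 + 14 = 16.

16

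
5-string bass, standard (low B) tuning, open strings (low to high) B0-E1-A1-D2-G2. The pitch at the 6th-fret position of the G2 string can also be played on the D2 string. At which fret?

11

G2 at fret 6 is G2 + 6 semitones = C♯3.
The open D2 string is 5 semitones below the open G2, so the same pitch on the D2 string lies at fret 6 + 5 = 11.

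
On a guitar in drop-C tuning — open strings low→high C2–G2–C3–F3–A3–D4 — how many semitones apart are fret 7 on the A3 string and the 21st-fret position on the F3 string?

A3 at fret 7 → E4 (MIDI 64); F3 at fret 21 → D5 (MIDI 74).
64 − 74 = -10, so the two pitches are 10 semitones apart, with D5 the higher.

10 semitones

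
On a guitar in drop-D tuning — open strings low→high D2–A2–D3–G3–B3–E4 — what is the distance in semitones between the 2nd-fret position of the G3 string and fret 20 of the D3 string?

13 semitones

G3 at fret 2 → A3 (MIDI 57); D3 at fret 20 → A#4 (MIDI 70).
57 − 70 = -13, so the two pitches are 13 semitones apart, with A#4 the higher.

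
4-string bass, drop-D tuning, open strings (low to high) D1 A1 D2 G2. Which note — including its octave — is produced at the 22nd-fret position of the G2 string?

G2 is MIDI 43. Adding 22 gives 65, which is F4.

F4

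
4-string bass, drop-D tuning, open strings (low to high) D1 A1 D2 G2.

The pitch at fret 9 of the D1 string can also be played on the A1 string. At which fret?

2

Fret 9 on D1 is MIDI 26 + 9 = 35 (B1). On the A1 string (open MIDI 33), that pitch is 35 − 33 = fret 2.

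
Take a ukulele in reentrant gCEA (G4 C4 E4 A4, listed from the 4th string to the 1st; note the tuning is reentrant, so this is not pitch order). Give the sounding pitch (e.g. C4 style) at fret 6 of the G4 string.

Each fret is one semitone, so G4 + 6 = C#5.

C#5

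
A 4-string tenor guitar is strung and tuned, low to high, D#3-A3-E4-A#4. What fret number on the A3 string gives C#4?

C#4 is 4 semitones above the open A3 (A–A#–B–C–C#), so it sits at fret 4.

4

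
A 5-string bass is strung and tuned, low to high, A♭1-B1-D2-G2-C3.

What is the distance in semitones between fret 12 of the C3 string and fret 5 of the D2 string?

17 semitones

C3 at fret 12 → C4 (MIDI 60); D2 at fret 5 → G2 (MIDI 43).
60 − 43 = 17, so the two pitches are 17 semitones apart, with C4 the higher.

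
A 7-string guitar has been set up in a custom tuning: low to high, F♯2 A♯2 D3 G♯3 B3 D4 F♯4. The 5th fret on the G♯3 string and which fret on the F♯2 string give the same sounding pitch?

19

Fret 5 on G♯3 is MIDI 56 + 5 = 61 (C♯4). On the F♯2 string (open MIDI 42), that pitch is 61 − 42 = fret 19.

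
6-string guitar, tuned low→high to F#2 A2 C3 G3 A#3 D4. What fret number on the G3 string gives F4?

F4 is 10 semitones above the open G3 (G–G#–A–A#–…–D#–E–F), so it sits at fret 10.

10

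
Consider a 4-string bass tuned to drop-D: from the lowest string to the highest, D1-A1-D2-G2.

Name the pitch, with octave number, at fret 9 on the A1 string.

The open A1 string plus 9 semitones: A–A#–B–C–C#–D–D#–E–F–F#.
The walk passes from B into C once, so the octave number goes from 1 to 2.

F#2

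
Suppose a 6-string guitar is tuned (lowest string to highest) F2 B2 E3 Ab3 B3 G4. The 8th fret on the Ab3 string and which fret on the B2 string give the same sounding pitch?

Ab3 at fret 8 is Ab3 + 8 semitones = E4.
The open B2 string is 9 semitones below the open Ab3, so the same pitch on the B2 string lies at fret 8 + 9 = 17.

17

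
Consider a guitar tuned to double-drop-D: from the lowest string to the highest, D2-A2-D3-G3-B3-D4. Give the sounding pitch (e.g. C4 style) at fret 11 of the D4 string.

C♯5

D4 is MIDI 62. Adding 11 gives 73, which is C♯5.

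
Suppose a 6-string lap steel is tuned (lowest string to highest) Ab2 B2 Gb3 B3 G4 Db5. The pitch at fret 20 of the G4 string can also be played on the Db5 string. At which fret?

14

G4 at fret 20 is G4 + 20 semitones = Eb6.
The open Db5 string is 6 semitones above the open G4, so the same pitch on the Db5 string lies at fret 20 − 6 = 14.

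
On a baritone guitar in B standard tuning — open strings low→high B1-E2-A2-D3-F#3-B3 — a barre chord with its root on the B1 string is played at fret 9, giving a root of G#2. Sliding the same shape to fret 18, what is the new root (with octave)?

Moving from fret 9 to fret 18 shifts the root by 9 semitones.
G#2 up 9 semitones is F3.

F3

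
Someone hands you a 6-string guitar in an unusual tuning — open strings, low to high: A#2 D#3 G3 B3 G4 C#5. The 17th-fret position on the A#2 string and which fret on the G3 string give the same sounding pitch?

8

A#2 at fret 17 is A#2 + 17 semitones = D#4.
The open G3 string is 9 semitones above the open A#2, so the same pitch on the G3 string lies at fret 17 − 9 = 8.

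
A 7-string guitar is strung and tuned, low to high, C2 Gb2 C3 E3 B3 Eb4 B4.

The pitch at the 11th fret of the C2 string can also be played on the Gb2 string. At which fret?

C2 at fret 11 is C2 + 11 semitones = B2.
The open Gb2 string is 6 semitones above the open C2, so the same pitch on the Gb2 string lies at fret 11 − 6 = 5.

5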